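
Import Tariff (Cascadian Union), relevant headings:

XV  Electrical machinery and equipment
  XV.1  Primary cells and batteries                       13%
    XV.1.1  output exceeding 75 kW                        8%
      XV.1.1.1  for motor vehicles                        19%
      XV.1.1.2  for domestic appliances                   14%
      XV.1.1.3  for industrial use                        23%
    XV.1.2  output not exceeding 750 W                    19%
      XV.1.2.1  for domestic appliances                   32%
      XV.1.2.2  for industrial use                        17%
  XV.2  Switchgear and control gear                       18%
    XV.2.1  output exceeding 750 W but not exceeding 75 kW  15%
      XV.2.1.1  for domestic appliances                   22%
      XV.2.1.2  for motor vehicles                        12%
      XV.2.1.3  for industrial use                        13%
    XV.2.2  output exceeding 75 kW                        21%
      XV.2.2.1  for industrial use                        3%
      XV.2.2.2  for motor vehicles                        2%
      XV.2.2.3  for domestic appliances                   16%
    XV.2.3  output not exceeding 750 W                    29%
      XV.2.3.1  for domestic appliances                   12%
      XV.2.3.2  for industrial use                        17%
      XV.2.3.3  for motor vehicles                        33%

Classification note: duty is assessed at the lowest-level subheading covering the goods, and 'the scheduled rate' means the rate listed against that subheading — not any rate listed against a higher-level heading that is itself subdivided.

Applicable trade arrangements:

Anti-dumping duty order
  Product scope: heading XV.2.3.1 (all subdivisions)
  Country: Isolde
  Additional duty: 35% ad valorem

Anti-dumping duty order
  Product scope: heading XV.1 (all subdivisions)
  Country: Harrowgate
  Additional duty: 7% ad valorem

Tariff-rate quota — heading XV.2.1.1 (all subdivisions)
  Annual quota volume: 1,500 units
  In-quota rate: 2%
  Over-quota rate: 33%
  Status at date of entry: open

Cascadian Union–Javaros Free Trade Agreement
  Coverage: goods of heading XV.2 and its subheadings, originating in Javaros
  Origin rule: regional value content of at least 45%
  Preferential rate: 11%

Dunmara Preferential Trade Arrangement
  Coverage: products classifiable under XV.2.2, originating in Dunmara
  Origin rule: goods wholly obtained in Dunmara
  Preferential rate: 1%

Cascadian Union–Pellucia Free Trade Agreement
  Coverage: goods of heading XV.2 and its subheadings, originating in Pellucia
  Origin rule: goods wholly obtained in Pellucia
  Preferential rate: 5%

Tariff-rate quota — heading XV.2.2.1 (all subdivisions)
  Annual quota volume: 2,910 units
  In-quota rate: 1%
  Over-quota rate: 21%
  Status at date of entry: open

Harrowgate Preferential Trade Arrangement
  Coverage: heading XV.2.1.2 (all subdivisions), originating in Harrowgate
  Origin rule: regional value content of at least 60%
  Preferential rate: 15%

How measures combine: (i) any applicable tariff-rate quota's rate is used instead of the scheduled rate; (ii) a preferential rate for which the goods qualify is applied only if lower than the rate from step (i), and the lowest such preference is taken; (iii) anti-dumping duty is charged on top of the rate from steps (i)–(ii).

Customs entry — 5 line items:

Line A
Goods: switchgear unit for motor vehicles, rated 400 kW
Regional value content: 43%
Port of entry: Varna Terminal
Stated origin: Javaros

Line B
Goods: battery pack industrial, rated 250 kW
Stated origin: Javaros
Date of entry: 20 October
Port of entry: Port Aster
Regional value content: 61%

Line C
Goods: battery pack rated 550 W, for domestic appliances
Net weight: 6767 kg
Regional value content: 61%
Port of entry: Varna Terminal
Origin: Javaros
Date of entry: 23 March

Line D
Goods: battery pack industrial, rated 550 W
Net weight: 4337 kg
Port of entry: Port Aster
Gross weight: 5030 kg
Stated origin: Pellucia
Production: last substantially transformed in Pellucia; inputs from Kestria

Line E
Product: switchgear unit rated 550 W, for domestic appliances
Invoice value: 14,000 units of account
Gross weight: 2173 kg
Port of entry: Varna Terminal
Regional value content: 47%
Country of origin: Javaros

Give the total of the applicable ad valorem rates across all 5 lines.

85%

Line A: switchgear unit → XV.2; rated 400 kW → XV.2.2; for motor vehicles → XV.2.2.2. Scheduled 2%. Javaros agreement on XV.2: RVC < 45%. → 2%.
Line B: battery pack → XV.1; rated 250 kW → XV.1.1; industrial → XV.1.1.3. Scheduled 23%. Javaros agreement on XV.2: XV.1.1.3 not covered. → 23%.
Line C: battery pack → XV.1; rated 550 W → XV.1.2; for domestic appliances → XV.1.2.1. Scheduled 32%. Javaros agreement on XV.2: XV.1.2.1 not covered. → 32%.
Line D: battery pack → XV.1; rated 550 W → XV.1.2; industrial → XV.1.2.2. Scheduled 17%. Pellucia agreement on XV.2: XV.1.2.2 not covered. → 17%.
Line E: switchgear unit → XV.2; rated 550 W → XV.2.3; for domestic appliances → XV.2.3.1. Scheduled 12%. Javaros agreement on XV.2: RVC ≥ 45% → 11% available; preferential 11%. → 11%.
Sum: 2% + 23% + 32% + 17% + 11% = 85%.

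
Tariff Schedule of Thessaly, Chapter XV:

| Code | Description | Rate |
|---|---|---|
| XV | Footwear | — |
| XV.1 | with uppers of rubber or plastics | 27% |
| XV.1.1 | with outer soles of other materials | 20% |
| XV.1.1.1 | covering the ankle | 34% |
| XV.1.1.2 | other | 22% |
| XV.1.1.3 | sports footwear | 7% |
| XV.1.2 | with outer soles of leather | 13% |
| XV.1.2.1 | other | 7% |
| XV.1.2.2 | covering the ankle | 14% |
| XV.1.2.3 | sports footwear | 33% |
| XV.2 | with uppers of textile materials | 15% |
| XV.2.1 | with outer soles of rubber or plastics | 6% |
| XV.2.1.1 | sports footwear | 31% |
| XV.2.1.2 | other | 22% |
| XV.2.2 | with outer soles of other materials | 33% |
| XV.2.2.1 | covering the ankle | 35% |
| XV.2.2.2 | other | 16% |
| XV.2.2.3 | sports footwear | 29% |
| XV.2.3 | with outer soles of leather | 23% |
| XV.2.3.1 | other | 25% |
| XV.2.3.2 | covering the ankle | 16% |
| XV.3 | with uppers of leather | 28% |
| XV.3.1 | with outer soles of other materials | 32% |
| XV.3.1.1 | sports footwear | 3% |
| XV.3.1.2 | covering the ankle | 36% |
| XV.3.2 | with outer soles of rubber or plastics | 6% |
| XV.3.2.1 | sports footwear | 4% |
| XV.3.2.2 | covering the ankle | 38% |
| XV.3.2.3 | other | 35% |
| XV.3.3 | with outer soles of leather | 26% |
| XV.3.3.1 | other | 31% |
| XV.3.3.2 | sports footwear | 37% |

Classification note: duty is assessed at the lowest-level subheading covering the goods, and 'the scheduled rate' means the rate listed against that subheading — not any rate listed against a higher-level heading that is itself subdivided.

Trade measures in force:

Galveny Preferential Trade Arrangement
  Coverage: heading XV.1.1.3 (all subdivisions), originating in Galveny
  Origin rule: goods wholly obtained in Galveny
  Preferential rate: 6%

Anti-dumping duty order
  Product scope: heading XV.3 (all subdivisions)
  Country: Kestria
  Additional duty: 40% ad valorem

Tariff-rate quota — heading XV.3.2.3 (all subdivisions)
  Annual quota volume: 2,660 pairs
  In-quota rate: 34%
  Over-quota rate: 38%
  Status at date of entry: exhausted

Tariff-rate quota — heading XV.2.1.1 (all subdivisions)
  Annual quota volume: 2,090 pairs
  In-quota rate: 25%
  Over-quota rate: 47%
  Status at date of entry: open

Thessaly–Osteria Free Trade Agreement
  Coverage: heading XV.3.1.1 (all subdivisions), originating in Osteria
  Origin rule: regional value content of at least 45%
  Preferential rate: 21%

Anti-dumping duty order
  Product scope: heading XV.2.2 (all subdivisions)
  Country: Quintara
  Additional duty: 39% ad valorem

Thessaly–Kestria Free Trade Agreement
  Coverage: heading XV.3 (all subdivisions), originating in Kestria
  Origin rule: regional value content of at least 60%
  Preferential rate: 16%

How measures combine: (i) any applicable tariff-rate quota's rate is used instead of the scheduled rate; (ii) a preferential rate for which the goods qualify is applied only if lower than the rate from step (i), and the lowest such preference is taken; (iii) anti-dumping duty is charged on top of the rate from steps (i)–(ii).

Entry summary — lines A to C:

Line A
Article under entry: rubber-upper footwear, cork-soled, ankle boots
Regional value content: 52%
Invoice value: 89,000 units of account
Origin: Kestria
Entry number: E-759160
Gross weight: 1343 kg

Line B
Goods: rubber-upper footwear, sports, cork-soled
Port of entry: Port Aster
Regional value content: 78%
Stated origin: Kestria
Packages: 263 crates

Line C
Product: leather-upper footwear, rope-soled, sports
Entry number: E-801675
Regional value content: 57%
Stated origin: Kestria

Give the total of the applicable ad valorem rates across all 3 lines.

Line A: rubber-upper → XV.1; cork-soled → XV.1.1; ankle boots → XV.1.1.1. Scheduled 34%. Kestria agreement on XV.3: XV.1.1.1 not covered. → 34%.
Line B: rubber-upper → XV.1; cork-soled → XV.1.1; sports → XV.1.1.3. Scheduled 7%. Kestria agreement on XV.3: XV.1.1.3 not covered. → 7%.
Line C: leather-upper → XV.3; rope-soled → XV.3.1; sports → XV.3.1.1. Scheduled 3%. Kestria agreement on XV.3: RVC < 60%; anti-dumping (Kestria, XV.3): +40%; total 3% + 40% = 43%. → 43%.
Sum: 34% + 7% + 43% = 84%.

84%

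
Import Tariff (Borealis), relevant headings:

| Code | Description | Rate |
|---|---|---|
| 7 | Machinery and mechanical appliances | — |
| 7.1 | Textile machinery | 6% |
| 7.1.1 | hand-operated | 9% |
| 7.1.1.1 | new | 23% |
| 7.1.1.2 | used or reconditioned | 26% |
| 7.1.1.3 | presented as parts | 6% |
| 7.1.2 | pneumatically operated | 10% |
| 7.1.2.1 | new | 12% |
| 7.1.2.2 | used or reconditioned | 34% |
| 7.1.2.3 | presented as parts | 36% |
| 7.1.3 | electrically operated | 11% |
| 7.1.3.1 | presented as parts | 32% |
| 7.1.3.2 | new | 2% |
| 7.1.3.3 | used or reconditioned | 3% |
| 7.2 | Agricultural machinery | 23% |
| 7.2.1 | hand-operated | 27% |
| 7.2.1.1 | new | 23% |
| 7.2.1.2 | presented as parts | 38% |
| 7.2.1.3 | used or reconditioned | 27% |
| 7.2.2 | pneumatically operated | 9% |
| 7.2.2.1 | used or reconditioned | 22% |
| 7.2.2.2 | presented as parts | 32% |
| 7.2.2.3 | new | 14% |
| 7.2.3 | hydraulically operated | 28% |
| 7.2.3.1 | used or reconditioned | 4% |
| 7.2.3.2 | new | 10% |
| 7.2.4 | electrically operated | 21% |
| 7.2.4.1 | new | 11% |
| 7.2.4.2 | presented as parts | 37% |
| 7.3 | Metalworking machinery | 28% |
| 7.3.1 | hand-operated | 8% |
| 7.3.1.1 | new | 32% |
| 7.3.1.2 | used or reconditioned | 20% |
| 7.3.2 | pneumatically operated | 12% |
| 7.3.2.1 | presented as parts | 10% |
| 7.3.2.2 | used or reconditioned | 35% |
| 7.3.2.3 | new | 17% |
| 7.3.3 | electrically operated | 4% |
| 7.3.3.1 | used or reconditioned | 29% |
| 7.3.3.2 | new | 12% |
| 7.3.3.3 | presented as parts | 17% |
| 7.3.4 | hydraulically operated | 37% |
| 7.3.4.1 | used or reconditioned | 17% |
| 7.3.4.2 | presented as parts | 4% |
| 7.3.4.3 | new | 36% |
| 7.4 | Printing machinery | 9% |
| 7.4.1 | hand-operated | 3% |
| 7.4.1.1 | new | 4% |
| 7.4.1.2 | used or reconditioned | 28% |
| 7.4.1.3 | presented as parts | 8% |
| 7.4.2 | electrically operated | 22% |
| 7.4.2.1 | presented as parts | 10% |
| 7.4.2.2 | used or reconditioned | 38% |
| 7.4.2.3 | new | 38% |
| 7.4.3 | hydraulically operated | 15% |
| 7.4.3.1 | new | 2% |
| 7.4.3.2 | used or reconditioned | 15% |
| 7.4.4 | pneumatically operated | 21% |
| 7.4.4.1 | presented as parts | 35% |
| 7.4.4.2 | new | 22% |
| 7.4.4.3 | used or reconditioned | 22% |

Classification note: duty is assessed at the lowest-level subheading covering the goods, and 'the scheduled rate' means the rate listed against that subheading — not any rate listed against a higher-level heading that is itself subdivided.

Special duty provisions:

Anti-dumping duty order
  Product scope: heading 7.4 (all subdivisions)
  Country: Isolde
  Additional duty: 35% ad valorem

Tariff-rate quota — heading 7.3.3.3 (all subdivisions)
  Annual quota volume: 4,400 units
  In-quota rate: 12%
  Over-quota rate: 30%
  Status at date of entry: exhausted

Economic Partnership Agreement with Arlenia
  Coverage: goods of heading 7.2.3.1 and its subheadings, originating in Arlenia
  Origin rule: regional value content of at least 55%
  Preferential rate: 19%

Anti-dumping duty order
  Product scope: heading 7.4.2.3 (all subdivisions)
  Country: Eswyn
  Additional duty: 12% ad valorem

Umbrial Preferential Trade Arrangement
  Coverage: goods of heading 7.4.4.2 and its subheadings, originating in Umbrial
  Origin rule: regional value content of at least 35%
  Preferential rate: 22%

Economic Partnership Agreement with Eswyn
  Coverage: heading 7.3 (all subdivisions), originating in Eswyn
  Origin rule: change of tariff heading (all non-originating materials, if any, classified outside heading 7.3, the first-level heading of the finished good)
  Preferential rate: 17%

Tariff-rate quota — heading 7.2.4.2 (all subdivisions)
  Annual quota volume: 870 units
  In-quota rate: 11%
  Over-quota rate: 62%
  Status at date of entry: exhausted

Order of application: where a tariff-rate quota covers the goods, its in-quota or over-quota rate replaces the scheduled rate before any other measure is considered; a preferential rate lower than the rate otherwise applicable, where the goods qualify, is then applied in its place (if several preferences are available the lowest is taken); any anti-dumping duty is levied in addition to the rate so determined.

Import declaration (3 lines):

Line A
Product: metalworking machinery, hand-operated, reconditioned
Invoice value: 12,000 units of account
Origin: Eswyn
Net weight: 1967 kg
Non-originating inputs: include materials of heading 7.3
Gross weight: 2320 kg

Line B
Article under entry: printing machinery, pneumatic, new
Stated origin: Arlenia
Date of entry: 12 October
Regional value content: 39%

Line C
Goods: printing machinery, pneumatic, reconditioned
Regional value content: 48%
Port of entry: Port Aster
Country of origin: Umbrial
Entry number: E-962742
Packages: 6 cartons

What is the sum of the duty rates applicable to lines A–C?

64%

Line A: metalworking → 7.3; hand-operated → 7.3.1; reconditioned → 7.3.1.2. Scheduled 20%. Eswyn agreement on 7.3: CTH not met. → 20%.
Line B: printing → 7.4; pneumatic → 7.4.4; new → 7.4.4.2. Scheduled 22%. Arlenia agreement on 7.2.3.1: 7.4.4.2 not covered. → 22%.
Line C: printing → 7.4; pneumatic → 7.4.4; reconditioned → 7.4.4.3. Scheduled 22%. Umbrial agreement on 7.4.4.2: 7.4.4.3 not covered. → 22%.
Sum: 20% + 22% + 22% = 64%.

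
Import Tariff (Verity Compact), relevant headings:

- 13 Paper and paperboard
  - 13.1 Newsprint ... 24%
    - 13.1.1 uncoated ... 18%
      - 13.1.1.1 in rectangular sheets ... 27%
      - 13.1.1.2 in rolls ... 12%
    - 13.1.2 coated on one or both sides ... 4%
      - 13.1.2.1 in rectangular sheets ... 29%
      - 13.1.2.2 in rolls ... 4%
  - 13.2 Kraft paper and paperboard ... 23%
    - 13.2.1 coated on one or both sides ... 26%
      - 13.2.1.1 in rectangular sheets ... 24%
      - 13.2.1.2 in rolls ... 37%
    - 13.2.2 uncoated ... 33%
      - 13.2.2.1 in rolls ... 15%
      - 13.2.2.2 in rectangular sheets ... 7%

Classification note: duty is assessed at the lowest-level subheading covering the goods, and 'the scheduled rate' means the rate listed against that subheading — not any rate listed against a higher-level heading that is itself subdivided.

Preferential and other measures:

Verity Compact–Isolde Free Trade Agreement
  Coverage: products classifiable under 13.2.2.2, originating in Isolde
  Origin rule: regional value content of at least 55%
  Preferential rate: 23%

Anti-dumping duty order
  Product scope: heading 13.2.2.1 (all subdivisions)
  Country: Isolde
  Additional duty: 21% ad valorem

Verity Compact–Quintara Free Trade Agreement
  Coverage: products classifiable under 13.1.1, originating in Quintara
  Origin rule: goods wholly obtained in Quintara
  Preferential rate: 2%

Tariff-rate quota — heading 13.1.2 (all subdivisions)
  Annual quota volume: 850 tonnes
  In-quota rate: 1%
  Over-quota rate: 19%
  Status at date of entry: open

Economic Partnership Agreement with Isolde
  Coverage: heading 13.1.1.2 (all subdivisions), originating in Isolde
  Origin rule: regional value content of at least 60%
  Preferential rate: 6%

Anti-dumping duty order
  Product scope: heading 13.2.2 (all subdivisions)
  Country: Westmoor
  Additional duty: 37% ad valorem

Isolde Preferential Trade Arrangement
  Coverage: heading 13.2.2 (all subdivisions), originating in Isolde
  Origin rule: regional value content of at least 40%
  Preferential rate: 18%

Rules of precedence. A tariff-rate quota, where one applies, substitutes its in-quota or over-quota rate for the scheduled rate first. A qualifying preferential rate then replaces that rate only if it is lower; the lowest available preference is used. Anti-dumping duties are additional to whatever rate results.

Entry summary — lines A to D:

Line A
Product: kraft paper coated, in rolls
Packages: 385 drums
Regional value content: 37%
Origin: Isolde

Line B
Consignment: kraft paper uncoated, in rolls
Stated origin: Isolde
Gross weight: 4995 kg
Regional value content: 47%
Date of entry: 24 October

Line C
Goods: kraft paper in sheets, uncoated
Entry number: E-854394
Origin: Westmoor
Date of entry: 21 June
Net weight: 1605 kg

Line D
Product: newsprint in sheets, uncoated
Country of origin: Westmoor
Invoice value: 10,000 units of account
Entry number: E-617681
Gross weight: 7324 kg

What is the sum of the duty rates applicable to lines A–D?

Line A: kraft paper → 13.2; coated → 13.2.1; in rolls → 13.2.1.2. Scheduled 37%. Isolde agreement on 13.2.2.2: 13.2.1.2 not covered; Isolde agreement on 13.1.1.2: 13.2.1.2 not covered; Isolde agreement on 13.2.2: 13.2.1.2 not covered. → 37%.
Line B: kraft paper → 13.2; uncoated → 13.2.2; in rolls → 13.2.2.1. Scheduled 15%. Isolde agreement on 13.2.2.2: 13.2.2.1 not covered; Isolde agreement on 13.1.1.2: 13.2.2.1 not covered; Isolde agreement on 13.2.2: RVC ≥ 40% → 18% available; preference 18% not lower than 15% → no reduction; anti-dumping (Isolde, 13.2.2.1): +21%; total 15% + 21% = 36%. → 36%.
Line C: kraft paper → 13.2; uncoated → 13.2.2; in sheets → 13.2.2.2. Scheduled 7%. anti-dumping (Westmoor, 13.2.2): +37%; total 7% + 37% = 44%. → 44%.
Line D: newsprint → 13.1; uncoated → 13.1.1; in sheets → 13.1.1.1. Scheduled 27%. No special measure applies. → 27%.
Sum: 37% + 36% + 44% + 27% = 144%.

144%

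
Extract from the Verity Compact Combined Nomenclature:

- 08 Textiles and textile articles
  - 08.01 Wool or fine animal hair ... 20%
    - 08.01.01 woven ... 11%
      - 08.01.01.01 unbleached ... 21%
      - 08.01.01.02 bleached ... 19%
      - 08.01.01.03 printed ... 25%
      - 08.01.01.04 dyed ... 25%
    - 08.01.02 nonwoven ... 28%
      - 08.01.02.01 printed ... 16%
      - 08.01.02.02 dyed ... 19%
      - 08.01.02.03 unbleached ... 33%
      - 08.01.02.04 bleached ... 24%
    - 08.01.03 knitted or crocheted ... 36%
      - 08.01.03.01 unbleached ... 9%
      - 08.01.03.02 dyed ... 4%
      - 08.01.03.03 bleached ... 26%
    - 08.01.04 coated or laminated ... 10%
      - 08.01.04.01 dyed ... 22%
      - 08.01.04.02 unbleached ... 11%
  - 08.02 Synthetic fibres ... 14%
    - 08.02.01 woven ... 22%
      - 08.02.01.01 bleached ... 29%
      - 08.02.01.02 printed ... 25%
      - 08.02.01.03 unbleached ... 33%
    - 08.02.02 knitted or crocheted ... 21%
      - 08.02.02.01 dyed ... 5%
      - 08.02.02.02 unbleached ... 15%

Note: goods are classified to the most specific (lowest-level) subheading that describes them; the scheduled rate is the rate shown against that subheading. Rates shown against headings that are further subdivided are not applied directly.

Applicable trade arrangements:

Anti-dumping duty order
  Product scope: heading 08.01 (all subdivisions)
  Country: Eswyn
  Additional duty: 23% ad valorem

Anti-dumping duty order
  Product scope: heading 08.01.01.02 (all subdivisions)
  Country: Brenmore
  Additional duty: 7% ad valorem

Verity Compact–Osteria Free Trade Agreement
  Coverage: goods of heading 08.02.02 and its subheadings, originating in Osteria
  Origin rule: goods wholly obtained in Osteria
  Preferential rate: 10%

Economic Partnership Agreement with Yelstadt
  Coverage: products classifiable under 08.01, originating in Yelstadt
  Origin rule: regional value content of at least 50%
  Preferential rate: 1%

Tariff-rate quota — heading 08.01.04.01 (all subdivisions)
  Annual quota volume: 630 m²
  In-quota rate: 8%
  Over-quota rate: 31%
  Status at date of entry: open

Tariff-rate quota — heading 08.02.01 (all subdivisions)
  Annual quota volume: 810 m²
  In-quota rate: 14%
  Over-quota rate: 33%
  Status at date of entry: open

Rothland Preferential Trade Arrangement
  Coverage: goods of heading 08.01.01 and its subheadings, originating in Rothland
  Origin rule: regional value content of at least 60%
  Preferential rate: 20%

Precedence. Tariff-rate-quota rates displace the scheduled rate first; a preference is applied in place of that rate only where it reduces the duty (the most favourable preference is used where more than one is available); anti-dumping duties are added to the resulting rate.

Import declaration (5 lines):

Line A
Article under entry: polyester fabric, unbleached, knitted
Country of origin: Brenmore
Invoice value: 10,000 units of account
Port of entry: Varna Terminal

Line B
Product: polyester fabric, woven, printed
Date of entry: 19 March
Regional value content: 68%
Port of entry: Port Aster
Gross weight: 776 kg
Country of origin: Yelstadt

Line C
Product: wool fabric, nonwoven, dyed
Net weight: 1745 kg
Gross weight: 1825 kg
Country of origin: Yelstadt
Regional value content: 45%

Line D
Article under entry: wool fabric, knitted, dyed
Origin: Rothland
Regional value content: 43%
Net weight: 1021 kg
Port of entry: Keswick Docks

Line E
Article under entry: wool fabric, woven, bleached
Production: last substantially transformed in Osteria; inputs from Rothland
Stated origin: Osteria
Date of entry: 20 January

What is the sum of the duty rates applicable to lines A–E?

71%

Line A: polyester → 08.02; knitted → 08.02.02; unbleached → 08.02.02.02. Scheduled 15%. No special measure applies. → 15%.
Line B: polyester → 08.02; woven → 08.02.01; printed → 08.02.01.02. Scheduled 25%. quota on 08.02.01 open → in-quota 14%; Yelstadt agreement on 08.01: 08.02.01.02 not covered. → 14%.
Line C: wool → 08.01; nonwoven → 08.01.02; dyed → 08.01.02.02. Scheduled 19%. Yelstadt agreement on 08.01: RVC < 50%. → 19%.
Line D: wool → 08.01; knitted → 08.01.03; dyed → 08.01.03.02. Scheduled 4%. Rothland agreement on 08.01.01: 08.01.03.02 not covered. → 4%.
Line E: wool → 08.01; woven → 08.01.01; bleached → 08.01.01.02. Scheduled 19%. Osteria agreement on 08.02.02: 08.01.01.02 not covered. → 19%.
Sum: 15% + 14% + 19% + 4% + 19% = 71%.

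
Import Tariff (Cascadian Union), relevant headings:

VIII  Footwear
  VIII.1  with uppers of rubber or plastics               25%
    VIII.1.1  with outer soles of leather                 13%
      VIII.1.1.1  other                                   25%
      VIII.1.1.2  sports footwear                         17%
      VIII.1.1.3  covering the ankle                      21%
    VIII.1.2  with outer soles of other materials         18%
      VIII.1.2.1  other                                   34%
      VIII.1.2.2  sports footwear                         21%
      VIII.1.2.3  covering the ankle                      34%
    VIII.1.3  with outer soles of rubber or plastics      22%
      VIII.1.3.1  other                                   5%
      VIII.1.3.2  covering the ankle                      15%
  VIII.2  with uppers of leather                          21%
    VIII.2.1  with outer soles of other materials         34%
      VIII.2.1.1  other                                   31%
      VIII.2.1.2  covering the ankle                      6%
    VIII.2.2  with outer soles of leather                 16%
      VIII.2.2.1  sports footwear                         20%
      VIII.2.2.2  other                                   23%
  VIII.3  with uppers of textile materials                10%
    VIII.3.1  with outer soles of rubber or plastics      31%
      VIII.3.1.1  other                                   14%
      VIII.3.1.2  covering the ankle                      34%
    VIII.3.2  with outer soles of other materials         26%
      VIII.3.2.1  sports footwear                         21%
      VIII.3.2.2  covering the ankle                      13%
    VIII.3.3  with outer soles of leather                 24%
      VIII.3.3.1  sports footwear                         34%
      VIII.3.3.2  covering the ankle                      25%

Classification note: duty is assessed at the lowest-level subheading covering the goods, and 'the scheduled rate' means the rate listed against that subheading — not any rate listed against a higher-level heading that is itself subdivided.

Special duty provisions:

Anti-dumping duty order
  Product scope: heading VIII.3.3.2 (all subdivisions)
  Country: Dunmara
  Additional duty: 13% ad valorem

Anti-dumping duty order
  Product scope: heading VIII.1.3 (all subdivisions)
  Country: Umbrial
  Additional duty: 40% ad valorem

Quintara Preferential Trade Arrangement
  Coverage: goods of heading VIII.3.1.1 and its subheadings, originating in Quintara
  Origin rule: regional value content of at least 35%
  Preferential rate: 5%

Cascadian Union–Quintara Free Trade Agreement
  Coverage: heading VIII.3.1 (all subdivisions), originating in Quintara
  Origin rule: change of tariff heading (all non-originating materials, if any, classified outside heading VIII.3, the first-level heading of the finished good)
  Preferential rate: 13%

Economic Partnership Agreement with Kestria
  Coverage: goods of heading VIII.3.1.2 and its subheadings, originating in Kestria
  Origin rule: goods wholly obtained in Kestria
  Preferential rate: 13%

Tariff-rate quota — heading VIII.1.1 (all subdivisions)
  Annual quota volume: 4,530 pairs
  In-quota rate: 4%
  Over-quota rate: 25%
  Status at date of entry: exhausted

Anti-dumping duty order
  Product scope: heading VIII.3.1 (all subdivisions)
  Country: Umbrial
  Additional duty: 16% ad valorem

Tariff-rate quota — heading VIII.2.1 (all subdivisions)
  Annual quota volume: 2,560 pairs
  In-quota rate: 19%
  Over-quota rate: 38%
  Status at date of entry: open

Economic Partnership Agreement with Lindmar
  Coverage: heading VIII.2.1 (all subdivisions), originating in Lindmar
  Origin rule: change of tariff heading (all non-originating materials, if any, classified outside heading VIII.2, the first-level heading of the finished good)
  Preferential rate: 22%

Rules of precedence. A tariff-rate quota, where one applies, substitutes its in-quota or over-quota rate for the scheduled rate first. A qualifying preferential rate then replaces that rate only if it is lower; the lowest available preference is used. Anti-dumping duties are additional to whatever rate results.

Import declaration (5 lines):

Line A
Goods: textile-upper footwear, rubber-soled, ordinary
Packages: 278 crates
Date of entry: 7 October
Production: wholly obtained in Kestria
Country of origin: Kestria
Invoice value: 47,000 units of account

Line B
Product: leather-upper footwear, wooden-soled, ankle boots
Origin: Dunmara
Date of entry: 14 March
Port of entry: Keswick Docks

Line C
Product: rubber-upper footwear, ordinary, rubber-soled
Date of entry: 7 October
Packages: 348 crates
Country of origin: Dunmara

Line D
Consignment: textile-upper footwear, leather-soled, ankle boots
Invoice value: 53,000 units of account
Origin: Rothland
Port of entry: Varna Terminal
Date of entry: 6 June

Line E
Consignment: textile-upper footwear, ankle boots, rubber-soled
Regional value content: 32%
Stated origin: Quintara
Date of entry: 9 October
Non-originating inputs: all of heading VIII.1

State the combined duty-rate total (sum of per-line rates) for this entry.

76%

Line A: textile-upper → VIII.3; rubber-soled → VIII.3.1; ordinary → VIII.3.1.1. Scheduled 14%. Kestria agreement on VIII.3.1.2: VIII.3.1.1 not covered. → 14%.
Line B: leather-upper → VIII.2; wooden-soled → VIII.2.1; ankle boots → VIII.2.1.2. Scheduled 6%. quota on VIII.2.1 open → in-quota 19%. → 19%.
Line C: rubber-upper → VIII.1; rubber-soled → VIII.1.3; ordinary → VIII.1.3.1. Scheduled 5%. No special measure applies. → 5%.
Line D: textile-upper → VIII.3; leather-soled → VIII.3.3; ankle boots → VIII.3.3.2. Scheduled 25%. No special measure applies. → 25%.
Line E: textile-upper → VIII.3; rubber-soled → VIII.3.1; ankle boots → VIII.3.1.2. Scheduled 34%. Quintara agreement on VIII.3.1.1: VIII.3.1.2 not covered; Quintara agreement on VIII.3.1: CTH met → 13% available; preferential 13%. → 13%.
Sum: 14% + 19% + 5% + 25% + 13% = 76%.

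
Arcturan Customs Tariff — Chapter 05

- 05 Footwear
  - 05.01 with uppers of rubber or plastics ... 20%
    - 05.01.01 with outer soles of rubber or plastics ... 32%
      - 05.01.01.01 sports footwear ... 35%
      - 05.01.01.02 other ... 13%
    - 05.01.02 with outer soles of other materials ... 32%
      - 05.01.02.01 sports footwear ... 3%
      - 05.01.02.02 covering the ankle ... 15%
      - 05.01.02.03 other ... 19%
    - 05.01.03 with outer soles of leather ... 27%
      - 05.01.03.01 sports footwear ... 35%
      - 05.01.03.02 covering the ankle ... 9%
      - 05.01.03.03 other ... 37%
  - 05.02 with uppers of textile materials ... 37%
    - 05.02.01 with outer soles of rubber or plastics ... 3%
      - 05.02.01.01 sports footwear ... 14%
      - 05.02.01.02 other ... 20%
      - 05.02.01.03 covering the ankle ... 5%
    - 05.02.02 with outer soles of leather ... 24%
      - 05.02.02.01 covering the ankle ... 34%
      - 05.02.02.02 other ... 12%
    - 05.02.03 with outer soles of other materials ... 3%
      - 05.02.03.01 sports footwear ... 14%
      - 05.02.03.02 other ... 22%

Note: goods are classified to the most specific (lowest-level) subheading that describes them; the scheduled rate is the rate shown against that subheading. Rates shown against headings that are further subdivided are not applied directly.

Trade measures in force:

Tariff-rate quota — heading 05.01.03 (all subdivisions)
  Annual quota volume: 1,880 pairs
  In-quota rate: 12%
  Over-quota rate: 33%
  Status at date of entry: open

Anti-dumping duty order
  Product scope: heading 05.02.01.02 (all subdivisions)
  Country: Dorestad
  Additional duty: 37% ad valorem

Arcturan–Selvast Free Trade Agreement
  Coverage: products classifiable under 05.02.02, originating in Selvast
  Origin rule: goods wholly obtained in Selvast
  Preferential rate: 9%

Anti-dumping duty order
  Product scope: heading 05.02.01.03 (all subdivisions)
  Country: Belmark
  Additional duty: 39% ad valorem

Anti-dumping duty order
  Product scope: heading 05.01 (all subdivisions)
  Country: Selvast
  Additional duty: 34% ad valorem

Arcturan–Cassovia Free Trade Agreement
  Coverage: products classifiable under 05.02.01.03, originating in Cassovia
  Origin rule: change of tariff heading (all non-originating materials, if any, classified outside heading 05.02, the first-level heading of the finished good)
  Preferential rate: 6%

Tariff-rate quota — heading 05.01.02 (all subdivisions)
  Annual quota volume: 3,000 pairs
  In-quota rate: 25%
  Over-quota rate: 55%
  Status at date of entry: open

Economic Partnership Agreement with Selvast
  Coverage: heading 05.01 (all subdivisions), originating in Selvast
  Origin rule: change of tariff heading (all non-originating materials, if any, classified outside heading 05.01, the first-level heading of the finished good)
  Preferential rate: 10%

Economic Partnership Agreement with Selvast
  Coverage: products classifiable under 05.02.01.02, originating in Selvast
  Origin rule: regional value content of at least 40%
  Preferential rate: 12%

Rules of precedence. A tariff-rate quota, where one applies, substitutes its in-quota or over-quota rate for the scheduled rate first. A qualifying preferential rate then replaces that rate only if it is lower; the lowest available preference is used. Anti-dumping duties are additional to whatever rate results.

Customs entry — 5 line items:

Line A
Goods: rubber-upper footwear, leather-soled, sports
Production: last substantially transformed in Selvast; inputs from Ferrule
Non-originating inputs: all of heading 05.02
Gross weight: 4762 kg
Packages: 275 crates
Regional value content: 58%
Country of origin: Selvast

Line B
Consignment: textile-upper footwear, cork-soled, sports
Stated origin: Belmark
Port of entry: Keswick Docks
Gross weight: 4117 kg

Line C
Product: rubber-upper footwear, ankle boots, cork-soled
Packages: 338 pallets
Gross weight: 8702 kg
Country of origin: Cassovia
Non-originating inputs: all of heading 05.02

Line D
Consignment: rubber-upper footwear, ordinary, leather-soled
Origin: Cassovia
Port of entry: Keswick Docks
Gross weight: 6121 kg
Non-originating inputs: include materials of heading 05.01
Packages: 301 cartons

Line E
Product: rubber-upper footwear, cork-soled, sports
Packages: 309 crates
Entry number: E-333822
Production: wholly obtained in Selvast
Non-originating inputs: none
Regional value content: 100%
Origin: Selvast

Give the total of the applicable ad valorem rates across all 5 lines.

139%

Line A: rubber-upper → 05.01; leather-soled → 05.01.03; sports → 05.01.03.01. Scheduled 35%. quota on 05.01.03 open → in-quota 12%; Selvast agreement on 05.02.02: 05.01.03.01 not covered; Selvast agreement on 05.01: CTH met → 10% available; Selvast agreement on 05.02.01.02: 05.01.03.01 not covered; preferential 10%; anti-dumping (Selvast, 05.01): +34%; total 10% + 34% = 44%. → 44%.
Line B: textile-upper → 05.02; cork-soled → 05.02.03; sports → 05.02.03.01. Scheduled 14%. No special measure applies. → 14%.
Line C: rubber-upper → 05.01; cork-soled → 05.01.02; ankle boots → 05.01.02.02. Scheduled 15%. quota on 05.01.02 open → in-quota 25%; Cassovia agreement on 05.02.01.03: 05.01.02.02 not covered. → 25%.
Line D: rubber-upper → 05.01; leather-soled → 05.01.03; ordinary → 05.01.03.03. Scheduled 37%. quota on 05.01.03 open → in-quota 12%; Cassovia agreement on 05.02.01.03: 05.01.03.03 not covered. → 12%.
Line E: rubber-upper → 05.01; cork-soled → 05.01.02; sports → 05.01.02.01. Scheduled 3%. quota on 05.01.02 open → in-quota 25%; Selvast agreement on 05.02.02: 05.01.02.01 not covered; Selvast agreement on 05.01: CTH met → 10% available; Selvast agreement on 05.02.01.02: 05.01.02.01 not covered; preferential 10%; anti-dumping (Selvast, 05.01): +34%; total 10% + 34% = 44%. → 44%.
Sum: 44% + 14% + 25% + 12% + 44% = 139%.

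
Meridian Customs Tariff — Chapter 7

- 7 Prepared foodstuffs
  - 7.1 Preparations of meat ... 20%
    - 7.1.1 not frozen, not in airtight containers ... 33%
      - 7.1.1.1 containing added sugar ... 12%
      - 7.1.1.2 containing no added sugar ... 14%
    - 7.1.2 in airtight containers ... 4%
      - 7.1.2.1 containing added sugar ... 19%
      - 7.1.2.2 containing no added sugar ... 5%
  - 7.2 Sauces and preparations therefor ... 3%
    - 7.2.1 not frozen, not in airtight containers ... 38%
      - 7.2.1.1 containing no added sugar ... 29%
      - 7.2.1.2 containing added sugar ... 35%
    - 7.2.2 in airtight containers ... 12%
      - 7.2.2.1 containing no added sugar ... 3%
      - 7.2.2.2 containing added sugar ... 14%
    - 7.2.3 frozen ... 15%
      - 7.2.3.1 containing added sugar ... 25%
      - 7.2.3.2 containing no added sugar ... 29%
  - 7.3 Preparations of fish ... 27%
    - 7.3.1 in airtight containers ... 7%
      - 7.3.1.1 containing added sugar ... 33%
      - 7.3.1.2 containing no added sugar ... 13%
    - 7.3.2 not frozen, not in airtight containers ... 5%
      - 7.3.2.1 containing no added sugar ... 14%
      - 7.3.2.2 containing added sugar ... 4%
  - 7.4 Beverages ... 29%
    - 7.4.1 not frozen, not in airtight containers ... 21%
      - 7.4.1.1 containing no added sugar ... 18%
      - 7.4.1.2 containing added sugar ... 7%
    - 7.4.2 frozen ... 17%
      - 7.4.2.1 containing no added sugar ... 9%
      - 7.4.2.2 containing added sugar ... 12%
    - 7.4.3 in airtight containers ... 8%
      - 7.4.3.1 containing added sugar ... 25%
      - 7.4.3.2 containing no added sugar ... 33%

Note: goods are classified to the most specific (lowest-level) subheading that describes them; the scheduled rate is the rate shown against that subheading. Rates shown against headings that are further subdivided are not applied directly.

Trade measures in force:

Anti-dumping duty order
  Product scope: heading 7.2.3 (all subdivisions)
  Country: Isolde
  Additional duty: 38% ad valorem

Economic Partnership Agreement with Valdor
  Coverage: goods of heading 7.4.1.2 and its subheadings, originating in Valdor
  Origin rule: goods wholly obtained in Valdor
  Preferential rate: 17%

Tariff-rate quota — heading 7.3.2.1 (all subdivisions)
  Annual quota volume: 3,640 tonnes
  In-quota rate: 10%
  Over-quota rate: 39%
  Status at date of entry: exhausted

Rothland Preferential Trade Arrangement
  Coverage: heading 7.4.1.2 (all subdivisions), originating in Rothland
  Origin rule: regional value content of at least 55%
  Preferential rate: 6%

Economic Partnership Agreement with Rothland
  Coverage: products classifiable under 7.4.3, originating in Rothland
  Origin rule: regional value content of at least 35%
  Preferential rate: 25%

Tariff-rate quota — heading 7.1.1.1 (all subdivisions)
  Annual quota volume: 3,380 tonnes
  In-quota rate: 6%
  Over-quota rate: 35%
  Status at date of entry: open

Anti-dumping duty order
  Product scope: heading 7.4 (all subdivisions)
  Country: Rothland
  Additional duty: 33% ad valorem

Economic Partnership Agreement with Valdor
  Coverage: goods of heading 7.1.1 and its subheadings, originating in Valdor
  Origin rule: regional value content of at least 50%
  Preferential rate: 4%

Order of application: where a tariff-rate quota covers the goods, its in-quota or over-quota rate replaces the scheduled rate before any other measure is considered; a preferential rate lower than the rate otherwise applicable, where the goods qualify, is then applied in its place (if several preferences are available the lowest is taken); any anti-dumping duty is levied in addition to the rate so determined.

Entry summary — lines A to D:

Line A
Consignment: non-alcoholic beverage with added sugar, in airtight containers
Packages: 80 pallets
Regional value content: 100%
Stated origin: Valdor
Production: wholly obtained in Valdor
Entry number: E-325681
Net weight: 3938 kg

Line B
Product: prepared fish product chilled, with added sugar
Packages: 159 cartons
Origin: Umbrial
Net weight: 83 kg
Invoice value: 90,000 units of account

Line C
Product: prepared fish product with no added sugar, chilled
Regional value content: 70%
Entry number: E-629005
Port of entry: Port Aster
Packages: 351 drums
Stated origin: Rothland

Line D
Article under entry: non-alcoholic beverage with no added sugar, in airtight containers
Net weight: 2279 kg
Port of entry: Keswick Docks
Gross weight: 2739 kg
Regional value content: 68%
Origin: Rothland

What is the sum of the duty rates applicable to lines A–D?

Line A: non-alcoholic beverage → 7.4; in airtight containers → 7.4.3; with added sugar → 7.4.3.1. Scheduled 25%. Valdor agreement on 7.4.1.2: 7.4.3.1 not covered; Valdor agreement on 7.1.1: 7.4.3.1 not covered. → 25%.
Line B: prepared fish product → 7.3; chilled → 7.3.2; with added sugar → 7.3.2.2. Scheduled 4%. No special measure applies. → 4%.
Line C: prepared fish product → 7.3; chilled → 7.3.2; with no added sugar → 7.3.2.1. Scheduled 14%. quota on 7.3.2.1 exhausted → over-quota 39%; Rothland agreement on 7.4.1.2: 7.3.2.1 not covered; Rothland agreement on 7.4.3: 7.3.2.1 not covered. → 39%.
Line D: non-alcoholic beverage → 7.4; in airtight containers → 7.4.3; with no added sugar → 7.4.3.2. Scheduled 33%. Rothland agreement on 7.4.1.2: 7.4.3.2 not covered; Rothland agreement on 7.4.3: RVC ≥ 35% → 25% available; preferential 25%; anti-dumping (Rothland, 7.4): +33%; total 25% + 33% = 58%. → 58%.
Sum: 25% + 4% + 39% + 58% = 126%.

126%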